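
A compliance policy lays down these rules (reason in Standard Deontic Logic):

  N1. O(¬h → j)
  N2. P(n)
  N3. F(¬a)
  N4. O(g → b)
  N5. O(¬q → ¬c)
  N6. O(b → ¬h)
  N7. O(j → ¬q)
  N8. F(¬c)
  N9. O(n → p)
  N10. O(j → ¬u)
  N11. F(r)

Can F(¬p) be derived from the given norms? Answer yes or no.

No

Premise 9 is O(n → p), but O(n) is not derivable from the premises (the permission P(n) asserts only ¬O(¬n), not O(n)), so it does not yield O(p).
No other premise forces O(p). An ideal world satisfying every premise can still have ¬p true, so F(¬p) is not derivable.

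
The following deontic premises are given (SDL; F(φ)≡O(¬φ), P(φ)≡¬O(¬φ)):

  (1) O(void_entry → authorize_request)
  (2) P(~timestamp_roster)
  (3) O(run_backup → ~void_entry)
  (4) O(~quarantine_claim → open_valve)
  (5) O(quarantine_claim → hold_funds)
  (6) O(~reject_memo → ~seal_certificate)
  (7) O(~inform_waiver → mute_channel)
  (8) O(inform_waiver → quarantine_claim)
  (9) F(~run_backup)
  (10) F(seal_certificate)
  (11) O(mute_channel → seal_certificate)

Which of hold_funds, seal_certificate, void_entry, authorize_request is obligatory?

hold_funds

F(seal_certificate) at premise 10 means O(~seal_certificate).
The contrapositive of premise 11 (O(mute_channel → seal_certificate)) is O(~seal_certificate → ~mute_channel), and O(~seal_certificate) is already established, so O(~mute_channel).
Premise 7 is O(~inform_waiver → mute_channel); contrapositively O(~mute_channel → inform_waiver). Since O(~mute_channel) holds, K gives O(inform_waiver).
With premise 8, O(inform_waiver → quarantine_claim), the K-axiom yields O(quarantine_claim).
With premise 5, O(quarantine_claim → hold_funds), the K-axiom yields O(hold_funds).
So O(hold_funds) holds — hold_funds is obligatory. None of the other listed options is made obligatory by any chain of premises.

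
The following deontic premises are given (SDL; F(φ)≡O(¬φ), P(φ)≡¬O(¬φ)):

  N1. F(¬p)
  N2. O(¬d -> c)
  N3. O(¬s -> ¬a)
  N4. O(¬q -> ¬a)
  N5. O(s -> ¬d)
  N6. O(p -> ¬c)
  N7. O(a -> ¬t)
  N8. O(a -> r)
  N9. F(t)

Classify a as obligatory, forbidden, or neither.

Premise 1, F(¬p), is equivalent to O(p).
From O(p) and premise 6, O(p -> ¬c), we obtain O(¬c).
Premise 2 is O(¬d -> c); contrapositively O(¬c -> d). Since O(¬c) holds, K gives O(d).
The contrapositive of premise 5 (O(s -> ¬d)) is O(d -> ¬s), and O(d) is already established, so O(¬s).
With premise 3, O(¬s -> ¬a), the K-axiom yields O(¬a).
Premises 4, 7, 8, 9 do not contribute to this derivation.
Thus O(¬a), which is F(a): a is forbidden.

Forbidden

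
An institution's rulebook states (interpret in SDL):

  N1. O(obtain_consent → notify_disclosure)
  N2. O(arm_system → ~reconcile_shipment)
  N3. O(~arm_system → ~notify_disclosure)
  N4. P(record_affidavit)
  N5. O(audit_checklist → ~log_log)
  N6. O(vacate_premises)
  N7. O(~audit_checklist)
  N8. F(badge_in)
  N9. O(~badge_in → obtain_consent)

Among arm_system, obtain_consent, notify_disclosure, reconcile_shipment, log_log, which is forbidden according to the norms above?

Premise 8 is F(badge_in), i.e. O(~badge_in).
From O(~badge_in) and premise 9, O(~badge_in → obtain_consent), we obtain O(obtain_consent).
Premise 1 is O(obtain_consent → notify_disclosure); since O(obtain_consent), deontic closure gives O(notify_disclosure).
Premise 3, O(~arm_system → ~notify_disclosure), contraposes to O(notify_disclosure → arm_system); with O(notify_disclosure) we get O(arm_system).
From O(arm_system) and premise 2, O(arm_system → ~reconcile_shipment), we obtain O(~reconcile_shipment).
So O(~reconcile_shipment) holds, i.e. reconcile_shipment is forbidden. None of the other listed options is forbidden under the premises.

reconcile_shipment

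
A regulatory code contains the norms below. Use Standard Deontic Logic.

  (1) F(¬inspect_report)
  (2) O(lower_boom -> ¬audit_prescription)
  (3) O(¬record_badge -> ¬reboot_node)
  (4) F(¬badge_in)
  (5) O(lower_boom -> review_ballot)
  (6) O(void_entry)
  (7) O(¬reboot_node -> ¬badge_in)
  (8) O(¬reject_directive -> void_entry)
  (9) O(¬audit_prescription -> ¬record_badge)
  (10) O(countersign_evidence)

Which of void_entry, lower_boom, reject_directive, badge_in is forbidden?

Premise 4, F(¬badge_in), is equivalent to O(badge_in).
Premise 7, O(¬reboot_node -> ¬badge_in), contraposes to O(badge_in -> reboot_node); with O(badge_in) we get O(reboot_node).
Premise 3, O(¬record_badge -> ¬reboot_node), contraposes to O(reboot_node -> record_badge); with O(reboot_node) we get O(record_badge).
The contrapositive of premise 9 (O(¬audit_prescription -> ¬record_badge)) is O(record_badge -> audit_prescription), and O(record_badge) is already established, so O(audit_prescription).
The contrapositive of premise 2 (O(lower_boom -> ¬audit_prescription)) is O(audit_prescription -> ¬lower_boom), and O(audit_prescription) is already established, so O(¬lower_boom).
So O(¬lower_boom) holds, i.e. lower_boom is forbidden. None of the other listed options is forbidden under the premises.

lower_boom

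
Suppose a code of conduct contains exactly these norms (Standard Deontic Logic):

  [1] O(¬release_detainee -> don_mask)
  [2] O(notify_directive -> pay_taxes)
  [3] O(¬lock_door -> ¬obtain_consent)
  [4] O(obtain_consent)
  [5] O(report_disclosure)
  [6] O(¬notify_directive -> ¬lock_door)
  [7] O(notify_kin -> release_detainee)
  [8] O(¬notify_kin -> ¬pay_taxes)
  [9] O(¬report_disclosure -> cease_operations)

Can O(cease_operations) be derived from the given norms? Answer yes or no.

No

Premise 9 is O(¬report_disclosure -> cease_operations), but O(¬report_disclosure) is not derivable from the premises, so it does not yield O(cease_operations).
No other premise forces O(cease_operations). An ideal world satisfying every premise can still have cease_operations false, so O(cease_operations) is not derivable.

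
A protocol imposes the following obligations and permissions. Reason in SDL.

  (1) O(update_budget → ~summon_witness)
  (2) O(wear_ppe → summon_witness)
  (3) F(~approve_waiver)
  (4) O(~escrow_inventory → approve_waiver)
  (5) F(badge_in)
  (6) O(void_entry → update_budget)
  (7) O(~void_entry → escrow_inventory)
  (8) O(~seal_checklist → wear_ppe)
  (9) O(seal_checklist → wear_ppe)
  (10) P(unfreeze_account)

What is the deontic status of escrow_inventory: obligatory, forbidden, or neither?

Obligatory

Premises 8 and 9 are O(~seal_checklist → wear_ppe) and O(seal_checklist → wear_ppe); every ideal world satisfies ~seal_checklist or seal_checklist, so in either case wear_ppe holds — hence O(wear_ppe).
From O(wear_ppe) and premise 2, O(wear_ppe → summon_witness), we obtain O(summon_witness).
Premise 1, O(update_budget → ~summon_witness), contraposes to O(summon_witness → ~update_budget); with O(summon_witness) we get O(~update_budget).
The contrapositive of premise 6 (O(void_entry → update_budget)) is O(~update_budget → ~void_entry), and O(~update_budget) is already established, so O(~void_entry).
Premise 7 is O(~void_entry → escrow_inventory); since O(~void_entry), deontic closure gives O(escrow_inventory).
Premises 3, 4, 5, 10 do not contribute to this derivation.
Hence escrow_inventory is obligatory.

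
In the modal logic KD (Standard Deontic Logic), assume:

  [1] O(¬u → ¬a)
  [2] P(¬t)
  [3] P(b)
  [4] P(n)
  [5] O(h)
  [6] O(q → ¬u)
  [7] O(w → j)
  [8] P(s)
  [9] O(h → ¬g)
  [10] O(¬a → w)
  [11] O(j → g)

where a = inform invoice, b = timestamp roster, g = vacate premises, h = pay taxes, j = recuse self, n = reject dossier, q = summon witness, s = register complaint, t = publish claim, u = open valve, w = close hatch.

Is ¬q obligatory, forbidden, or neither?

Premise 5 gives O(h).
From O(h) and premise 9, O(h → ¬g), we obtain O(¬g).
Premise 11 is O(j → g); contrapositively O(¬g → ¬j). Since O(¬g) holds, K gives O(¬j).
Premise 7, O(w → j), contraposes to O(¬j → ¬w); with O(¬j) we get O(¬w).
Premise 10 is O(¬a → w); contrapositively O(¬w → a). Since O(¬w) holds, K gives O(a).
Premise 1 is O(¬u → ¬a); contrapositively O(a → u). Since O(a) holds, K gives O(u).
Premise 6, O(q → ¬u), contraposes to O(u → ¬q); with O(u) we get O(¬q).
Premises 2, 3, 4, 8 do not contribute to this derivation.
Hence ¬q is obligatory.

Obligatory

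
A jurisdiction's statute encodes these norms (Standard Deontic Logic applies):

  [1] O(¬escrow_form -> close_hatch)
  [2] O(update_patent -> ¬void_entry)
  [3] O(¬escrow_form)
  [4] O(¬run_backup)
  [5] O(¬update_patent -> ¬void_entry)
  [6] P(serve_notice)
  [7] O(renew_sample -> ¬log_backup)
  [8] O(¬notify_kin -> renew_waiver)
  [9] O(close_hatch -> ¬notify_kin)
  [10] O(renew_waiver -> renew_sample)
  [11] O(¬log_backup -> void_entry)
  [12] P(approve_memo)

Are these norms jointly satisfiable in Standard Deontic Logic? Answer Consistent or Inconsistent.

Inconsistent

Premises 5 and 2 cover both cases: O(¬update_patent -> ¬void_entry) and O(update_patent -> ¬void_entry). Since ¬update_patent ∨ update_patent is a tautology, O(¬void_entry) follows.
Premise 11 is O(¬log_backup -> void_entry); contrapositively O(¬void_entry -> log_backup). Since O(¬void_entry) holds, K gives O(log_backup).
Premise 7 is O(renew_sample -> ¬log_backup); contrapositively O(log_backup -> ¬renew_sample). Since O(log_backup) holds, K gives O(¬renew_sample).
Premise 10 is O(renew_waiver -> renew_sample); contrapositively O(¬renew_sample -> ¬renew_waiver). Since O(¬renew_sample) holds, K gives O(¬renew_waiver).
The contrapositive of premise 8 (O(¬notify_kin -> renew_waiver)) is O(¬renew_waiver -> notify_kin), and O(¬renew_waiver) is already established, so O(notify_kin).
The contrapositive of premise 9 (O(close_hatch -> ¬notify_kin)) is O(notify_kin -> ¬close_hatch), and O(notify_kin) is already established, so O(¬close_hatch).
Premise 1, O(¬escrow_form -> close_hatch), contraposes to O(¬close_hatch -> escrow_form); with O(¬close_hatch) we get O(escrow_form).
However, premise 3 gives O(¬escrow_form).
We now have both O(escrow_form) and O(¬escrow_form) — escrow_form is simultaneously obligatory and forbidden, violating the D-axiom.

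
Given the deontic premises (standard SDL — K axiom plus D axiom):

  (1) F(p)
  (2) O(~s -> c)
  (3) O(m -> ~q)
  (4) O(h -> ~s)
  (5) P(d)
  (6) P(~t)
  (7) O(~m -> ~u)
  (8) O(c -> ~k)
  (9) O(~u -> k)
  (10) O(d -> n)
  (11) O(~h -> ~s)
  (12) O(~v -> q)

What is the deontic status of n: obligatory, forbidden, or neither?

Neither

Premise 10 is O(d -> n), but O(d) is not derivable from the premises (the permission P(d) asserts only ~O(~d), not O(d)), so it does not yield O(n).
No premise or chain of K-axiom applications forces O(n), and none forces O(~n). So n is neither obligatory nor forbidden under these norms.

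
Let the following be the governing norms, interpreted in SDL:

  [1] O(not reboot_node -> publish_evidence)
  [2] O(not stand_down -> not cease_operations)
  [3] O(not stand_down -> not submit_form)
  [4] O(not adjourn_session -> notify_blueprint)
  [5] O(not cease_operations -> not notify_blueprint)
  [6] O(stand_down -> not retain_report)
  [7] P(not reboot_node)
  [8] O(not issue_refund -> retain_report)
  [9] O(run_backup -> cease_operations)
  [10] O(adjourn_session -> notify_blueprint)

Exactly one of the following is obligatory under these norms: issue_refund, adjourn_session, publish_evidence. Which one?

issue_refund

Premises 4 and 10 are O(not adjourn_session -> notify_blueprint) and O(adjourn_session -> notify_blueprint); every ideal world satisfies not adjourn_session or adjourn_session, so in either case notify_blueprint holds — hence O(notify_blueprint).
The contrapositive of premise 5 (O(not cease_operations -> not notify_blueprint)) is O(notify_blueprint -> cease_operations), and O(notify_blueprint) is already established, so O(cease_operations).
Premise 2 is O(not stand_down -> not cease_operations); contrapositively O(cease_operations -> stand_down). Since O(cease_operations) holds, K gives O(stand_down).
Applying K to premise 6 (O(stand_down -> not retain_report)) and O(stand_down) yields O(not retain_report).
Premise 8 is O(not issue_refund -> retain_report); contrapositively O(not retain_report -> issue_refund). Since O(not retain_report) holds, K gives O(issue_refund).
So O(issue_refund) holds — issue_refund is obligatory. None of the other listed options is made obligatory by any chain of premises.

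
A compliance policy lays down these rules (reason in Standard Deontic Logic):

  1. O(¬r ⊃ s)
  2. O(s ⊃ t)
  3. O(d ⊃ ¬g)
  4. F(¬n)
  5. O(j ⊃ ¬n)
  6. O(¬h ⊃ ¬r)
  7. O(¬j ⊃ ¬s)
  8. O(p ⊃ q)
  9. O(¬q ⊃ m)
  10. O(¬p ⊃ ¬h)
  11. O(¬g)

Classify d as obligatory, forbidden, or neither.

Neither

Premise 3 is O(d ⊃ ¬g); even if O(¬g) held, inferring O(d) would be affirming the consequent — invalid.
No premise or chain of K-axiom applications forces O(d), and none forces O(¬d). So d is neither obligatory nor forbidden under these norms.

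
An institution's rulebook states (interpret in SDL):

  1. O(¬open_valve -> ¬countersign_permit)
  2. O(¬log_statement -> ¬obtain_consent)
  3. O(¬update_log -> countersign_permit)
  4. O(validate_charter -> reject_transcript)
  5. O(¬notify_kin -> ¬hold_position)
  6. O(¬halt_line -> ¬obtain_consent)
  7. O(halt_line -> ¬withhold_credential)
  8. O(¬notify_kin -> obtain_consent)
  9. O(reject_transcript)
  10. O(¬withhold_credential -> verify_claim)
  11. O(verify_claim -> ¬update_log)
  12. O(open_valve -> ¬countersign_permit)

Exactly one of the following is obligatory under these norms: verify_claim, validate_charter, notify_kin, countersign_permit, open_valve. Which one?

notify_kin

Premises 1 and 12 cover both cases: O(¬open_valve -> ¬countersign_permit) and O(open_valve -> ¬countersign_permit). Since ¬open_valve ∨ open_valve is a tautology, O(¬countersign_permit) follows.
The contrapositive of premise 3 (O(¬update_log -> countersign_permit)) is O(¬countersign_permit -> update_log), and O(¬countersign_permit) is already established, so O(update_log).
The contrapositive of premise 11 (O(verify_claim -> ¬update_log)) is O(update_log -> ¬verify_claim), and O(update_log) is already established, so O(¬verify_claim).
The contrapositive of premise 10 (O(¬withhold_credential -> verify_claim)) is O(¬verify_claim -> withhold_credential), and O(¬verify_claim) is already established, so O(withhold_credential).
The contrapositive of premise 7 (O(halt_line -> ¬withhold_credential)) is O(withhold_credential -> ¬halt_line), and O(withhold_credential) is already established, so O(¬halt_line).
With premise 6, O(¬halt_line -> ¬obtain_consent), the K-axiom yields O(¬obtain_consent).
The contrapositive of premise 8 (O(¬notify_kin -> obtain_consent)) is O(¬obtain_consent -> notify_kin), and O(¬obtain_consent) is already established, so O(notify_kin).
So O(notify_kin) holds — notify_kin is obligatory. None of the other listed options is made obligatory by any chain of premises.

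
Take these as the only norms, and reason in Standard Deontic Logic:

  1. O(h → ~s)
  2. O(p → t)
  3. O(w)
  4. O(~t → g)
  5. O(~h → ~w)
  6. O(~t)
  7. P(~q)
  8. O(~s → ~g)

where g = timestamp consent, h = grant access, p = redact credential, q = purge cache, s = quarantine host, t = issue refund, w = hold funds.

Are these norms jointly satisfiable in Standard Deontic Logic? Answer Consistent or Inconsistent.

Inconsistent

Premise 3 states O(w) outright.
The contrapositive of premise 5 (O(~h → ~w)) is O(w → h), and O(w) is already established, so O(h).
Premise 1 is O(h → ~s); since O(h), deontic closure gives O(~s).
Applying K to premise 8 (O(~s → ~g)) and O(~s) yields O(~g).
The contrapositive of premise 4 (O(~t → g)) is O(~g → t), and O(~g) is already established, so O(t).
Yet premise 6 states O(~t).
We now have both O(t) and O(~t) — t is simultaneously obligatory and forbidden, violating the D-axiom.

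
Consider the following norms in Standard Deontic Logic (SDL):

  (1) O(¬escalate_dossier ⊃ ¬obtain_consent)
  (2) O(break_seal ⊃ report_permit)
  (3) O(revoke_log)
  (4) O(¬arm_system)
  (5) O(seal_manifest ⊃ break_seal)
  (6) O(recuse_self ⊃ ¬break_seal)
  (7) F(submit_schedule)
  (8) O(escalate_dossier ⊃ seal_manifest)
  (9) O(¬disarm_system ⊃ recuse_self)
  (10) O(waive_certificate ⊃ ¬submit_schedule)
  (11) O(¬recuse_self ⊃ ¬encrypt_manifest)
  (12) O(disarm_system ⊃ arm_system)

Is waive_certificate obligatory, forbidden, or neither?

Premise 10 is O(waive_certificate ⊃ ¬submit_schedule); even if O(¬submit_schedule) held, inferring O(waive_certificate) would be affirming the consequent — invalid.
No premise or chain of K-axiom applications forces O(waive_certificate), and none forces O(¬waive_certificate). So waive_certificate is neither obligatory nor forbidden under these norms.

Neither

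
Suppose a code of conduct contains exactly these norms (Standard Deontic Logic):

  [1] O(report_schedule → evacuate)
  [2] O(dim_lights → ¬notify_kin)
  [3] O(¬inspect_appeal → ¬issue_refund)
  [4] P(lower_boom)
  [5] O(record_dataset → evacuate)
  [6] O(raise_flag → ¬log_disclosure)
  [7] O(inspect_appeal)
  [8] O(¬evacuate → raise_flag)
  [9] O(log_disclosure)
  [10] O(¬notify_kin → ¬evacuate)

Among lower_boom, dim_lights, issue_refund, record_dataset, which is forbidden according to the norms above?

Premise 9 gives O(log_disclosure).
The contrapositive of premise 6 (O(raise_flag → ¬log_disclosure)) is O(log_disclosure → ¬raise_flag), and O(log_disclosure) is already established, so O(¬raise_flag).
Premise 8 is O(¬evacuate → raise_flag); contrapositively O(¬raise_flag → evacuate). Since O(¬raise_flag) holds, K gives O(evacuate).
Premise 10, O(¬notify_kin → ¬evacuate), contraposes to O(evacuate → notify_kin); with O(evacuate) we get O(notify_kin).
Premise 2, O(dim_lights → ¬notify_kin), contraposes to O(notify_kin → ¬dim_lights); with O(notify_kin) we get O(¬dim_lights).
So O(¬dim_lights) holds, i.e. dim_lights is forbidden. None of the other listed options is forbidden under the premises.

dim_lights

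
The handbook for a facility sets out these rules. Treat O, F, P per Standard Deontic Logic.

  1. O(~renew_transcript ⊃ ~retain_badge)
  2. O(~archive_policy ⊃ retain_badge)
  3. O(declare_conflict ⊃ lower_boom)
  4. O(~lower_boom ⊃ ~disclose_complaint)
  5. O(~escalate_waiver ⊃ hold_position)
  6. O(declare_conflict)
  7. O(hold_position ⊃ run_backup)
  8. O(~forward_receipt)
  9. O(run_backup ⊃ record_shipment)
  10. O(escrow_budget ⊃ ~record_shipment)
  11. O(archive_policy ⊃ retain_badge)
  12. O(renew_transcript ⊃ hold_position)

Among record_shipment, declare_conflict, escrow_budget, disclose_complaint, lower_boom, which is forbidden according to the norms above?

By case analysis on archive_policy: premise 11 gives O(archive_policy ⊃ retain_badge) and premise 2 gives O(~archive_policy ⊃ retain_badge), so O(retain_badge) either way.
Premise 1, O(~renew_transcript ⊃ ~retain_badge), contraposes to O(retain_badge ⊃ renew_transcript); with O(retain_badge) we get O(renew_transcript).
From O(renew_transcript) and premise 12, O(renew_transcript ⊃ hold_position), we obtain O(hold_position).
Applying K to premise 7 (O(hold_position ⊃ run_backup)) and O(hold_position) yields O(run_backup).
Applying K to premise 9 (O(run_backup ⊃ record_shipment)) and O(run_backup) yields O(record_shipment).
Premise 10 is O(escrow_budget ⊃ ~record_shipment); contrapositively O(record_shipment ⊃ ~escrow_budget). Since O(record_shipment) holds, K gives O(~escrow_budget).
So O(~escrow_budget) holds, i.e. escrow_budget is forbidden. None of the other listed options is forbidden under the premises.

escrow_budget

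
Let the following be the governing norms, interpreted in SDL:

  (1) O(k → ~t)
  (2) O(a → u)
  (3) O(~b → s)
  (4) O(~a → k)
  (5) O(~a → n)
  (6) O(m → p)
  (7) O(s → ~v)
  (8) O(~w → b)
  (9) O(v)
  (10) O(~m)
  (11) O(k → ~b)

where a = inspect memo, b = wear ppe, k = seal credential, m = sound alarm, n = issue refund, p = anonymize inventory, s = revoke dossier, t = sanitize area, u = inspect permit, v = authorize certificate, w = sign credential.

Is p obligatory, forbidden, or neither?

Premise 6 is O(m → p), but O(m) is not derivable from the premises, so it does not yield O(p).
No premise or chain of K-axiom applications forces O(p), and none forces O(~p). So p is neither obligatory nor forbidden under these norms.

Neither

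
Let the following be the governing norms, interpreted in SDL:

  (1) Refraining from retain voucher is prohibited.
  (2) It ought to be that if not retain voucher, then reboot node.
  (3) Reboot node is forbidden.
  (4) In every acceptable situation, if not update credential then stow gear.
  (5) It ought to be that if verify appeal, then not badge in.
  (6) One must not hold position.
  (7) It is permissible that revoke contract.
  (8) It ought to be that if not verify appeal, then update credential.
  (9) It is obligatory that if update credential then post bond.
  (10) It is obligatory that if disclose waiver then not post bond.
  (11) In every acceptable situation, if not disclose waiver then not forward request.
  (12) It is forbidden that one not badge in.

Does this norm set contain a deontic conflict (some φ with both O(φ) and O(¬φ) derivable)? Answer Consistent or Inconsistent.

Premise 2 is O(¬retain_voucher → reboot_node), but O(¬retain_voucher) is not derivable from the premises, so it does not yield O(reboot_node).
So O(reboot_node) is not derivable, and the apparent clash with O(¬reboot_node) does not arise.
A world satisfying every obligation exists (e.g. badge_in=true, disclose_waiver=false, forward_request=false, hold_position=false, post_bond=true, reboot_node=false, retain_voucher=true, revoke_contract=false, stow_gear=false, update_credential=true, verify_appeal=false); no atom is both obligatory and forbidden, so the set is consistent.

Consistent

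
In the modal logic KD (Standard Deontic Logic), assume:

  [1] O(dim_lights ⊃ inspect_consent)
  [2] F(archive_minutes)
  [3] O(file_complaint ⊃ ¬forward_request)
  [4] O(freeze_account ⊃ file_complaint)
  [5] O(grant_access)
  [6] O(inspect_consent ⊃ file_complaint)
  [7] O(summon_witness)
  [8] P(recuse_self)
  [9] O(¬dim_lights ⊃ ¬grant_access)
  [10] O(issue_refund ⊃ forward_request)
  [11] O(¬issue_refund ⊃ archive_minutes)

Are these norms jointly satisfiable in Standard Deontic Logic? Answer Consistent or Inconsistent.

From premise 5 we have O(grant_access).
The contrapositive of premise 9 (O(¬dim_lights ⊃ ¬grant_access)) is O(grant_access ⊃ dim_lights), and O(grant_access) is already established, so O(dim_lights).
With premise 1, O(dim_lights ⊃ inspect_consent), the K-axiom yields O(inspect_consent).
From O(inspect_consent) and premise 6, O(inspect_consent ⊃ file_complaint), we obtain O(file_complaint).
With premise 3, O(file_complaint ⊃ ¬forward_request), the K-axiom yields O(¬forward_request).
Premise 10 is O(issue_refund ⊃ forward_request); contrapositively O(¬forward_request ⊃ ¬issue_refund). Since O(¬forward_request) holds, K gives O(¬issue_refund).
From O(¬issue_refund) and premise 11, O(¬issue_refund ⊃ archive_minutes), we obtain O(archive_minutes).
However, F(archive_minutes) at premise 2 amounts to O(¬archive_minutes).
We now have both O(archive_minutes) and O(¬archive_minutes) — archive_minutes is simultaneously obligatory and forbidden, violating the D-axiom.

Inconsistent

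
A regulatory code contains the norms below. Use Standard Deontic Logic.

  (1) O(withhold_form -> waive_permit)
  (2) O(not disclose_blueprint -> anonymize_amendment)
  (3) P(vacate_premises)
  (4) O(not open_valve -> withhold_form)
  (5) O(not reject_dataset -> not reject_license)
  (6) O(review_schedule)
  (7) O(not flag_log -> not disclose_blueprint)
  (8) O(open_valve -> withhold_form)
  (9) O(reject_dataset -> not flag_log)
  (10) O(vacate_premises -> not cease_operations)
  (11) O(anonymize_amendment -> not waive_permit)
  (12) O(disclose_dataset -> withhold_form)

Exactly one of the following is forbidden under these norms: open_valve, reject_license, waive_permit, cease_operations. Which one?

By case analysis on open_valve: premise 8 gives O(open_valve -> withhold_form) and premise 4 gives O(not open_valve -> withhold_form), so O(withhold_form) either way.
With premise 1, O(withhold_form -> waive_permit), the K-axiom yields O(waive_permit).
Premise 11, O(anonymize_amendment -> not waive_permit), contraposes to O(waive_permit -> not anonymize_amendment); with O(waive_permit) we get O(not anonymize_amendment).
Premise 2, O(not disclose_blueprint -> anonymize_amendment), contraposes to O(not anonymize_amendment -> disclose_blueprint); with O(not anonymize_amendment) we get O(disclose_blueprint).
Premise 7 is O(not flag_log -> not disclose_blueprint); contrapositively O(disclose_blueprint -> flag_log). Since O(disclose_blueprint) holds, K gives O(flag_log).
Premise 9, O(reject_dataset -> not flag_log), contraposes to O(flag_log -> not reject_dataset); with O(flag_log) we get O(not reject_dataset).
Applying K to premise 5 (O(not reject_dataset -> not reject_license)) and O(not reject_dataset) yields O(not reject_license).
So O(not reject_license) holds, i.e. reject_license is forbidden. None of the other listed options is forbidden under the premises.

reject_license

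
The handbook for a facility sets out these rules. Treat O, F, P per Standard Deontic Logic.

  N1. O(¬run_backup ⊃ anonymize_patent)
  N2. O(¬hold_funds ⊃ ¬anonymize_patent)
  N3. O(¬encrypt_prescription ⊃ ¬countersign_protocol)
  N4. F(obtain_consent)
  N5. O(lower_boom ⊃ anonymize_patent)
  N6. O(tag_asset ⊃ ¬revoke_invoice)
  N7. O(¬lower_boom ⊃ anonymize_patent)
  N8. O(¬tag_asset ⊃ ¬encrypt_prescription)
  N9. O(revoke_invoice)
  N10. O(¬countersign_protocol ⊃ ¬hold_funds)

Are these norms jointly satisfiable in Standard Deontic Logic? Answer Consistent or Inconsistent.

Inconsistent

By case analysis on lower_boom: premise 5 gives O(lower_boom ⊃ anonymize_patent) and premise 7 gives O(¬lower_boom ⊃ anonymize_patent), so O(anonymize_patent) either way.
The contrapositive of premise 2 (O(¬hold_funds ⊃ ¬anonymize_patent)) is O(anonymize_patent ⊃ hold_funds), and O(anonymize_patent) is already established, so O(hold_funds).
The contrapositive of premise 10 (O(¬countersign_protocol ⊃ ¬hold_funds)) is O(hold_funds ⊃ countersign_protocol), and O(hold_funds) is already established, so O(countersign_protocol).
Premise 3 is O(¬encrypt_prescription ⊃ ¬countersign_protocol); contrapositively O(countersign_protocol ⊃ encrypt_prescription). Since O(countersign_protocol) holds, K gives O(encrypt_prescription).
Premise 8, O(¬tag_asset ⊃ ¬encrypt_prescription), contraposes to O(encrypt_prescription ⊃ tag_asset); with O(encrypt_prescription) we get O(tag_asset).
With premise 6, O(tag_asset ⊃ ¬revoke_invoice), the K-axiom yields O(¬revoke_invoice).
Yet premise 9 states O(revoke_invoice).
We now have both O(¬revoke_invoice) and O(revoke_invoice) — revoke_invoice is simultaneously obligatory and forbidden, violating the D-axiom.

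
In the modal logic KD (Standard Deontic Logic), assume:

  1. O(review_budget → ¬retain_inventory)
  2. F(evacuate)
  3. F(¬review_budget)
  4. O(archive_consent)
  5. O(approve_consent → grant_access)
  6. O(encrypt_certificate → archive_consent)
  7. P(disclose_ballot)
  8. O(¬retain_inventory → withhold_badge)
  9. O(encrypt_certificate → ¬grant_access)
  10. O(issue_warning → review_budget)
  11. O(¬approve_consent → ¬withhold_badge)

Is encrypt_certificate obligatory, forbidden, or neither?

Forbidden

Premise 3, F(¬review_budget), is equivalent to O(review_budget).
Premise 1 is O(review_budget → ¬retain_inventory); since O(review_budget), deontic closure gives O(¬retain_inventory).
Premise 8 is O(¬retain_inventory → withhold_badge); since O(¬retain_inventory), deontic closure gives O(withhold_badge).
The contrapositive of premise 11 (O(¬approve_consent → ¬withhold_badge)) is O(withhold_badge → approve_consent), and O(withhold_badge) is already established, so O(approve_consent).
Applying K to premise 5 (O(approve_consent → grant_access)) and O(approve_consent) yields O(grant_access).
Premise 9 is O(encrypt_certificate → ¬grant_access); contrapositively O(grant_access → ¬encrypt_certificate). Since O(grant_access) holds, K gives O(¬encrypt_certificate).
Premises 2, 4, 6, 7, 10 do not contribute to this derivation.
Thus O(¬encrypt_certificate), which is F(encrypt_certificate): encrypt_certificate is forbidden.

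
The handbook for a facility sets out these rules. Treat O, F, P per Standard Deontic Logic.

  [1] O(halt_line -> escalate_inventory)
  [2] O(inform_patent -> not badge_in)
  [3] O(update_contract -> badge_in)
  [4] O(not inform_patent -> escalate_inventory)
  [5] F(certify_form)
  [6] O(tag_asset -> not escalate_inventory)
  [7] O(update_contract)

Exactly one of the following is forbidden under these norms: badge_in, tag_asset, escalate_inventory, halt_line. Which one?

Premise 7 gives O(update_contract).
With premise 3, O(update_contract -> badge_in), the K-axiom yields O(badge_in).
Premise 2 is O(inform_patent -> not badge_in); contrapositively O(badge_in -> not inform_patent). Since O(badge_in) holds, K gives O(not inform_patent).
From O(not inform_patent) and premise 4, O(not inform_patent -> escalate_inventory), we obtain O(escalate_inventory).
The contrapositive of premise 6 (O(tag_asset -> not escalate_inventory)) is O(escalate_inventory -> not tag_asset), and O(escalate_inventory) is already established, so O(not tag_asset).
So O(not tag_asset) holds, i.e. tag_asset is forbidden. None of the other listed options is forbidden under the premises.

tag_asset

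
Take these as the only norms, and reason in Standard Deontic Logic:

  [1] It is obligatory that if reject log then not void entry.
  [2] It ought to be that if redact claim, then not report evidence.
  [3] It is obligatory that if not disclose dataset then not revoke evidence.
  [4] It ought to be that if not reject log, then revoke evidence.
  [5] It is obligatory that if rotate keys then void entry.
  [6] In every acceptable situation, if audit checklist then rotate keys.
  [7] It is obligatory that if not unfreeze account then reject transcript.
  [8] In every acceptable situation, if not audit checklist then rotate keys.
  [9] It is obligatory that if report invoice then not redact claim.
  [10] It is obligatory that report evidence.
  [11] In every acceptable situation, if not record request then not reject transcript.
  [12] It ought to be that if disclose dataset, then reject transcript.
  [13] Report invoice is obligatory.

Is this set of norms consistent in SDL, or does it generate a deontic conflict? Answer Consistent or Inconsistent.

Consistent

Premise 2 is O(redact_claim → ¬report_evidence), but O(redact_claim) is not derivable from the premises, so it does not yield O(¬report_evidence).
So O(¬report_evidence) is not derivable, and the apparent clash with O(report_evidence) does not arise.
A world satisfying every obligation exists (e.g. audit_checklist=false, disclose_dataset=true, record_request=true, redact_claim=false, reject_log=false, reject_transcript=true, report_evidence=true, report_invoice=true, revoke_evidence=true, rotate_keys=true, unfreeze_account=false, void_entry=true); no atom is both obligatory and forbidden, so the set is consistent.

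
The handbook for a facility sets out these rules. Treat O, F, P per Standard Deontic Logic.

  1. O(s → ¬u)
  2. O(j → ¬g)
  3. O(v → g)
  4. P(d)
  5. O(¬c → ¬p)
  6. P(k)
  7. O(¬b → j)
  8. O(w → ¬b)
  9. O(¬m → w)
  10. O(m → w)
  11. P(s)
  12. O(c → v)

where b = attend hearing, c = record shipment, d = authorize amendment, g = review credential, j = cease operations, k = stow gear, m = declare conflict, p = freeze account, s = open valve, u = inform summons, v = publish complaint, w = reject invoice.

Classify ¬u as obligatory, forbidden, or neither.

Neither

Premise 1 is O(s → ¬u), but O(s) is not derivable from the premises (the permission P(s) asserts only ¬O(¬s), not O(s)), so it does not yield O(¬u).
No premise or chain of K-axiom applications forces O(¬u), and none forces O(u). So ¬u is neither obligatory nor forbidden under these norms.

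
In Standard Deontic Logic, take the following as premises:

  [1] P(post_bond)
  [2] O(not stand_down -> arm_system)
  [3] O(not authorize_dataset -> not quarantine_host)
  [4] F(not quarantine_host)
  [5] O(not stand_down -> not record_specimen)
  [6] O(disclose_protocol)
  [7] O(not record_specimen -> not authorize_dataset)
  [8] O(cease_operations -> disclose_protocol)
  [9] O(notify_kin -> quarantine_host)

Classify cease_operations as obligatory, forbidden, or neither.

Premise 8 is O(cease_operations -> disclose_protocol); even if O(disclose_protocol) held, inferring O(cease_operations) would be affirming the consequent — invalid.
No premise or chain of K-axiom applications forces O(cease_operations), and none forces O(not cease_operations). So cease_operations is neither obligatory nor forbidden under these norms.

Neither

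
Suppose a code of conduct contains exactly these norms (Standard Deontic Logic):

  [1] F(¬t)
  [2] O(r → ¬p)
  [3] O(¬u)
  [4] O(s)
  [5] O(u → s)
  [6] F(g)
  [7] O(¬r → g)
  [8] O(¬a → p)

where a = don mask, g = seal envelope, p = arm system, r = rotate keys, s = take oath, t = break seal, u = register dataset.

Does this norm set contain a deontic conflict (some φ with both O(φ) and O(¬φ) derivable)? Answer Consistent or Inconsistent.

Premise 5 is O(u → s); even if O(s) held, inferring O(u) would be affirming the consequent — invalid.
So O(u) is not derivable, and the apparent clash with O(¬u) does not arise.
A world satisfying every obligation exists (e.g. a=true, g=false, p=false, r=true, s=true, t=true, u=false); no atom is both obligatory and forbidden, so the set is consistent.

Consistent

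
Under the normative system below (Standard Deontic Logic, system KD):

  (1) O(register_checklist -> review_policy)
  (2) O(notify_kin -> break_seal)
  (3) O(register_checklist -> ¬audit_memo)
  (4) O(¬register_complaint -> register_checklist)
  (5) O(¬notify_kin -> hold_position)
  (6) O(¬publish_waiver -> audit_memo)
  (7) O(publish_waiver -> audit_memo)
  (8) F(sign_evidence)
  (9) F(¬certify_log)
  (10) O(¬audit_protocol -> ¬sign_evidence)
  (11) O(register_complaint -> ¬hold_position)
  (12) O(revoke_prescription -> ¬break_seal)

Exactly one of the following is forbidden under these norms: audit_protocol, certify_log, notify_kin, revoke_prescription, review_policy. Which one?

By case analysis on publish_waiver: premise 7 gives O(publish_waiver -> audit_memo) and premise 6 gives O(¬publish_waiver -> audit_memo), so O(audit_memo) either way.
Premise 3, O(register_checklist -> ¬audit_memo), contraposes to O(audit_memo -> ¬register_checklist); with O(audit_memo) we get O(¬register_checklist).
The contrapositive of premise 4 (O(¬register_complaint -> register_checklist)) is O(¬register_checklist -> register_complaint), and O(¬register_checklist) is already established, so O(register_complaint).
From O(register_complaint) and premise 11, O(register_complaint -> ¬hold_position), we obtain O(¬hold_position).
Premise 5, O(¬notify_kin -> hold_position), contraposes to O(¬hold_position -> notify_kin); with O(¬hold_position) we get O(notify_kin).
Applying K to premise 2 (O(notify_kin -> break_seal)) and O(notify_kin) yields O(break_seal).
Premise 12, O(revoke_prescription -> ¬break_seal), contraposes to O(break_seal -> ¬revoke_prescription); with O(break_seal) we get O(¬revoke_prescription).
So O(¬revoke_prescription) holds, i.e. revoke_prescription is forbidden. None of the other listed options is forbidden under the premises.

revoke_prescription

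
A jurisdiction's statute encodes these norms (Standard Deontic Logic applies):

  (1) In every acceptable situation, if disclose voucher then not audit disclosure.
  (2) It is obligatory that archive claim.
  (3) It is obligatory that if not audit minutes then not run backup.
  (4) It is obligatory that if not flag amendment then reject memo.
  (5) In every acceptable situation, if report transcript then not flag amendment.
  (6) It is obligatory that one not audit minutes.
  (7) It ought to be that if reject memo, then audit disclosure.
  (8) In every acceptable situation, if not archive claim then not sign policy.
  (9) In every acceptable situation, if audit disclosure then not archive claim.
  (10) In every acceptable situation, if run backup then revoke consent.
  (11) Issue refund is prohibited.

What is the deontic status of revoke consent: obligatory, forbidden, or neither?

Premise 10 is O(run_backup → revoke_consent), but O(run_backup) is not derivable from the premises, so it does not yield O(revoke_consent).
No premise or chain of K-axiom applications forces O(revoke_consent), and none forces O(¬revoke_consent). So revoke_consent is neither obligatory nor forbidden under these norms.

Neither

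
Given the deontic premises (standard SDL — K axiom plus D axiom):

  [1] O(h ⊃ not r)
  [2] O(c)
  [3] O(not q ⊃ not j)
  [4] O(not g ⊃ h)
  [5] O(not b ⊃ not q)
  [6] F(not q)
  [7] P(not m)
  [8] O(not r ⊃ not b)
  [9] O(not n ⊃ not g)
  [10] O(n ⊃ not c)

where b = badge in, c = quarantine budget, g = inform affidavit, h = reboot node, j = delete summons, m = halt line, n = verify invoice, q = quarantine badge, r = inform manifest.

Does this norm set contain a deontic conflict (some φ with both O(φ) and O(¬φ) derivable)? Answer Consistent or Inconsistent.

Premise 6 is F(not q), i.e. O(q).
Premise 5 is O(not b ⊃ not q); contrapositively O(q ⊃ b). Since O(q) holds, K gives O(b).
Premise 8, O(not r ⊃ not b), contraposes to O(b ⊃ r); with O(b) we get O(r).
The contrapositive of premise 1 (O(h ⊃ not r)) is O(r ⊃ not h), and O(r) is already established, so O(not h).
Premise 4 is O(not g ⊃ h); contrapositively O(not h ⊃ g). Since O(not h) holds, K gives O(g).
Premise 9, O(not n ⊃ not g), contraposes to O(g ⊃ n); with O(g) we get O(n).
Applying K to premise 10 (O(n ⊃ not c)) and O(n) yields O(not c).
But premise 2 directly asserts O(c).
We now have both O(not c) and O(c) — c is simultaneously obligatory and forbidden, violating the D-axiom.

Inconsistent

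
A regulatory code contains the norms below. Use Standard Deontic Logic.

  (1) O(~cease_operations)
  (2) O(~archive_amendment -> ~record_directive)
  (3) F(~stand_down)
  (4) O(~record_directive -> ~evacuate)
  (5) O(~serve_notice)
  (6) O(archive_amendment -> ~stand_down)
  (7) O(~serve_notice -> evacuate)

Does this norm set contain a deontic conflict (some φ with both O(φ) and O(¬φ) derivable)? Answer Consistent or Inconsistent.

Inconsistent

From premise 5 we have O(~serve_notice).
Applying K to premise 7 (O(~serve_notice -> evacuate)) and O(~serve_notice) yields O(evacuate).
Premise 4, O(~record_directive -> ~evacuate), contraposes to O(evacuate -> record_directive); with O(evacuate) we get O(record_directive).
Premise 2 is O(~archive_amendment -> ~record_directive); contrapositively O(record_directive -> archive_amendment). Since O(record_directive) holds, K gives O(archive_amendment).
Premise 6 is O(archive_amendment -> ~stand_down); since O(archive_amendment), deontic closure gives O(~stand_down).
But premise 3, F(~stand_down), means O(stand_down).
We now have both O(~stand_down) and O(stand_down) — stand_down is simultaneously obligatory and forbidden, violating the D-axiom.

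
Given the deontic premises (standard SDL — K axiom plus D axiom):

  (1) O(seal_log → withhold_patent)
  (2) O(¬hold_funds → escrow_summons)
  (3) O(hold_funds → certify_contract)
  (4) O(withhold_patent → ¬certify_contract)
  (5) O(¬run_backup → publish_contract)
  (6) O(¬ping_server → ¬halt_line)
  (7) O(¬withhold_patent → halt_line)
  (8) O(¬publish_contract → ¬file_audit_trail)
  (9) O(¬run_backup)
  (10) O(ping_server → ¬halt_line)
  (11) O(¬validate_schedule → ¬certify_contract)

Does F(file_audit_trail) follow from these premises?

No

Premise 8 is O(¬publish_contract → ¬file_audit_trail), but O(¬publish_contract) is not derivable from the premises, so it does not yield O(¬file_audit_trail).
No other premise forces O(¬file_audit_trail). An ideal world satisfying every premise can still have file_audit_trail true, so F(file_audit_trail) is not derivable.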